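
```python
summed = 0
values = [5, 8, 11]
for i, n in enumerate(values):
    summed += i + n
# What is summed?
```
Trace:
  summed=0
  summed=5, i=0, n=5
  summed=14, i=1, n=8
  summed=27, i=2, n=11

Final answer: 27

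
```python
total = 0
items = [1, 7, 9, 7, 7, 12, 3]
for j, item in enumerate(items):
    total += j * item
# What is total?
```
Trace:
  total=0
  total=0, j=0, item=1
  total=7, j=1, item=7
  total=25, j=2, item=9
  total=46, j=3, item=7
  total=74, j=4, item=7
  total=134, j=5, item=12
  total=152, j=6, item=3

Final answer: 152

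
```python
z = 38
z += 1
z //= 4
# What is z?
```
Trace:
  z=38
  z=39
  z=9

Final answer: 9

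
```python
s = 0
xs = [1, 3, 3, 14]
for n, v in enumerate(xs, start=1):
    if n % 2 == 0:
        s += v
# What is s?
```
Trace:
  s=0
  s=0, n=1, v=1
  s=3, n=2, v=3
  s=3, n=3, v=3
  s=17, n=4, v=14

Final answer: 17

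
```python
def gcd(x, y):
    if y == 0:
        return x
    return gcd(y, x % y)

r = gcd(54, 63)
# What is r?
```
Call trace:
gcd(x=54, y=63)
  gcd(x=63, y=54)
    gcd(x=54, y=9)
      gcd(x=9, y=0)
      -> return 9
    -> return 9
  -> return 9
-> return 9

Final answer: 9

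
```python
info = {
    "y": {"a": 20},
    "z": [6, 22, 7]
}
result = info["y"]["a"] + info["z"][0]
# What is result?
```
Trace:
  info={'y': {'a': 20}, 'z': [6, 22, 7]}
  info={'y': {'a': 20}, 'z': [6, 22, 7]}, result=26

Final answer: 26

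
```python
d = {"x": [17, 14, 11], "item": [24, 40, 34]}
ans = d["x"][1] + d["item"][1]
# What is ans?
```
Trace:
  d={'x': [17, 14, 11], 'item': [24, 40, 34]}
  d={'x': [17, 14, 11], 'item': [24, 40, 34]}, ans=54

Final answer: 54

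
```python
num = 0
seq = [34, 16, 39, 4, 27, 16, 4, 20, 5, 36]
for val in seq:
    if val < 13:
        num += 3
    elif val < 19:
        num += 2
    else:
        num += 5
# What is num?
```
Trace:
  num=0
  num=5, val=34
  num=7, val=16
  num=12, val=39
  num=15, val=4
  num=20, val=27
  num=22, val=16
  num=25, val=4
  num=30, val=20
  num=33, val=5
  num=38, val=36

Final answer: 38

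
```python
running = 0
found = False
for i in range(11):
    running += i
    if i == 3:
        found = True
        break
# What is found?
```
Trace:
  running=0
  running=0, found=False
  running=0, found=False, i=0
  running=1, found=False, i=1
  running=3, found=False, i=2
  running=6, found=True, i=3

Final answer: True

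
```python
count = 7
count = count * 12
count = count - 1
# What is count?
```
Trace:
  count=7
  count=84
  count=83

Final answer: 83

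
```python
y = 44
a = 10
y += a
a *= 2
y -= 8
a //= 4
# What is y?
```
Trace:
  y=44
  y=44, a=10
  y=54, a=10
  y=54, a=20
  y=46, a=20
  y=46, a=5

Final answer: 46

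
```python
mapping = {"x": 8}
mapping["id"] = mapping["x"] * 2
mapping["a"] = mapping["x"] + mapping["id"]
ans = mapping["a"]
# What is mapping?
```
Trace:
  mapping={'x': 8}
  mapping={'x': 8, 'id': 16}
  mapping={'x': 8, 'id': 16, 'a': 24}
  mapping={'x': 8, 'id': 16, 'a': 24}, ans=24

Final answer: {'x': 8, 'id': 16, 'a': 24}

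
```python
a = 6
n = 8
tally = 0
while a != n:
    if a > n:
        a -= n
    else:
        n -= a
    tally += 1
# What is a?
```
Trace:
  a=6
  a=6, n=8
  a=6, n=8, tally=0
  a=6, n=2, tally=1
  a=4, n=2, tally=2
  a=2, n=2, tally=3

Final answer: 2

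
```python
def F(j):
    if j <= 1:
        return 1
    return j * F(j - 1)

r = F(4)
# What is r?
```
Call trace:
F(j=4)
  F(j=3)
    F(j=2)
      F(j=1)
      -> return 1
    -> return 2
  -> return 6
-> return 24

Final answer: 24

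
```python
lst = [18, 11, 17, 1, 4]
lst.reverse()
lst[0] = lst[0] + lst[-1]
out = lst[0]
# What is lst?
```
Trace:
  lst=[18, 11, 17, 1, 4]
  lst=[4, 1, 17, 11, 18]
  lst=[22, 1, 17, 11, 18]
  lst=[22, 1, 17, 11, 18], out=22

Final answer: [22, 1, 17, 11, 18]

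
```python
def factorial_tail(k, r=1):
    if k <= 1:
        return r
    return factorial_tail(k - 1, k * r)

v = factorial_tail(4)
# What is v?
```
Call trace:
factorial_tail(k=4, r=1)
  factorial_tail(k=3, r=4)
    factorial_tail(k=2, r=12)
      factorial_tail(k=1, r=24)
      -> return 24
    -> return 24
  -> return 24
-> return 24

Final answer: 24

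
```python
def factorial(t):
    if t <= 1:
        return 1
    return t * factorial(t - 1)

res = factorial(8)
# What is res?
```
Call trace:
factorial(t=8)
  factorial(t=7)
    factorial(t=6)
      factorial(t=5)
        factorial(t=4)
          factorial(t=3)
            factorial(t=2)
              factorial(t=1)
              -> return 1
            -> return 2
          -> return 6
        -> return 24
      -> return 120
    -> return 720
  -> return 5040
-> return 40320

Final answer: 40320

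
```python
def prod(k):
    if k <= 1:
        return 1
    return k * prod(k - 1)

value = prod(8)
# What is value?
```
Call trace:
prod(k=8)
  prod(k=7)
    prod(k=6)
      prod(k=5)
        prod(k=4)
          prod(k=3)
            prod(k=2)
              prod(k=1)
              -> return 1
            -> return 2
          -> return 6
        -> return 24
      -> return 120
    -> return 720
  -> return 5040
-> return 40320

Final answer: 40320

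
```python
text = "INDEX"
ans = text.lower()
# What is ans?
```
Trace:
  text='INDEX'
  text='INDEX', ans='index'

Final answer: 'index'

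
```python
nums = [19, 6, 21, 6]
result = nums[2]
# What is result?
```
Trace:
  nums=[19, 6, 21, 6]
  nums=[19, 6, 21, 6], result=21

Final answer: 21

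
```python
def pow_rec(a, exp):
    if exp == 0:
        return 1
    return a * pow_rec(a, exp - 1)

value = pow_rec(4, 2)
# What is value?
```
Call trace:
pow_rec(a=4, exp=2)
  pow_rec(a=4, exp=1)
    pow_rec(a=4, exp=0)
    -> return 1
  -> return 4
-> return 16

Final answer: 16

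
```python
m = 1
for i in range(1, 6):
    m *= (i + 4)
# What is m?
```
Trace:
  m=1
  m=5, i=1
  m=30, i=2
  m=210, i=3
  m=1680, i=4
  m=15120, i=5

Final answer: 15120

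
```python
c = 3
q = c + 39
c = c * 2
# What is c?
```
Trace:
  c=3
  c=3, q=42
  c=6, q=42

Final answer: 6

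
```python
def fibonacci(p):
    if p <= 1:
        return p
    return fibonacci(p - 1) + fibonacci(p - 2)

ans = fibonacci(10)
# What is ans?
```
Call trace (a repeated sub-call is expanded the first time; later identical calls just restate its return value):
fibonacci(p=10)
  fibonacci(p=9)
    fibonacci(p=8)
      fibonacci(p=7)
        fibonacci(p=6)
          fibonacci(p=5)
            fibonacci(p=4)
              fibonacci(p=3)
                fibonacci(p=2)
                  fibonacci(p=1)
                  -> return 1
                  fibonacci(p=0)
                  -> return 0
                -> return 1
                fibonacci(p=1)
                -> return 1
              -> return 2
              fibonacci(p=2) -> return 1  (same call as traced above)
            -> return 3
            fibonacci(p=3) -> return 2  (same call as traced above)
          -> return 5
          fibonacci(p=4) -> return 3  (same call as traced above)
        -> return 8
        fibonacci(p=5) -> return 5  (same call as traced above)
      -> return 13
      fibonacci(p=6) -> return 8  (same call as traced above)
    -> return 21
    fibonacci(p=7) -> return 13  (same call as traced above)
  -> return 34
  fibonacci(p=8) -> return 21  (same call as traced above)
-> return 55

Final answer: 55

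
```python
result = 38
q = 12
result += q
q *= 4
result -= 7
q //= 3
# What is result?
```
Trace:
  result=38
  result=38, q=12
  result=50, q=12
  result=50, q=48
  result=43, q=48
  result=43, q=16

Final answer: 43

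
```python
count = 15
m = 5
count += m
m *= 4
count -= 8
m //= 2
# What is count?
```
Trace:
  count=15
  count=15, m=5
  count=20, m=5
  count=20, m=20
  count=12, m=20
  count=12, m=10

Final answer: 12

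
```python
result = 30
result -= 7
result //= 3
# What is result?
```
Trace:
  result=30
  result=23
  result=7

Final answer: 7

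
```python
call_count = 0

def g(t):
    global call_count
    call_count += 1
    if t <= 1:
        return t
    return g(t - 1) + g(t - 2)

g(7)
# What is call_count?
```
Call trace (a repeated sub-call is expanded the first time; later identical calls just restate its return value):
g(t=7)
  g(t=6)
    g(t=5)
      g(t=4)
        g(t=3)
          g(t=2)
            g(t=1)
            -> return 1
            g(t=0)
            -> return 0
          -> return 1
          g(t=1)
          -> return 1
        -> return 2
        g(t=2) -> return 1  (same call as traced above)
      -> return 3
      g(t=3) -> return 2  (same call as traced above)
    -> return 5
    g(t=4) -> return 3  (same call as traced above)
  -> return 8
  g(t=5) -> return 5  (same call as traced above)
-> return 13

call_count is incremented once per call, so count the calls in each subtree. Let C(t) = number of calls made by g(t).
C(0) = C(1) = 1 (base case, no recursion); C(t) = 1 + C(t - 1) + C(t - 2) otherwise.
C(2) = 1 + C(1) + C(0) = 1 + 1 + 1 = 3
C(3) = 1 + C(2) + C(1) = 1 + 3 + 1 = 5
C(4) = 1 + C(3) + C(2) = 1 + 5 + 3 = 9
C(5) = 1 + C(4) + C(3) = 1 + 9 + 5 = 15
C(6) = 1 + C(5) + C(4) = 1 + 15 + 9 = 25
C(7) = 1 + C(6) + C(5) = 1 + 25 + 15 = 41
call_count = C(7) = 41

Final answer: 41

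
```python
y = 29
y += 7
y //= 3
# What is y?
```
Trace:
  y=29
  y=36
  y=12

Final answer: 12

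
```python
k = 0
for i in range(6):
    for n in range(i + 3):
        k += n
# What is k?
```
Trace:
  k=0
  k=0, i=0, n=0
  k=1, i=0, n=1
  k=3, i=0, n=2
  k=3, i=1, n=0
  k=4, i=1, n=1
  k=6, i=1, n=2
  k=9, i=1, n=3
  k=9, i=2, n=0
  k=10, i=2, n=1
  k=12, i=2, n=2
  k=15, i=2, n=3
  k=19, i=2, n=4
  k=19, i=3, n=0
  k=20, i=3, n=1
  k=22, i=3, n=2
  k=25, i=3, n=3
  k=29, i=3, n=4
  k=34, i=3, n=5
  k=34, i=4, n=0
  k=35, i=4, n=1
  k=37, i=4, n=2
  k=40, i=4, n=3
  k=44, i=4, n=4
  k=49, i=4, n=5
  k=55, i=4, n=6
  k=55, i=5, n=0
  k=56, i=5, n=1
  k=58, i=5, n=2
  k=61, i=5, n=3
  k=65, i=5, n=4
  k=70, i=5, n=5
  k=76, i=5, n=6
  k=83, i=5, n=7

Final answer: 83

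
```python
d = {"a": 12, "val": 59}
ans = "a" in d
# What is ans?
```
Trace:
  d={'a': 12, 'val': 59}
  d={'a': 12, 'val': 59}, ans=True

Final answer: True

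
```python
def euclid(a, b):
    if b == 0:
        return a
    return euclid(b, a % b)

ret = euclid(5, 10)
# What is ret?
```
Call trace:
euclid(a=5, b=10)
  euclid(a=10, b=5)
    euclid(a=5, b=0)
    -> return 5
  -> return 5
-> return 5

Final answer: 5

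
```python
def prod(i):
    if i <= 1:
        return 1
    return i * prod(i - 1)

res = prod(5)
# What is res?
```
Call trace:
prod(i=5)
  prod(i=4)
    prod(i=3)
      prod(i=2)
        prod(i=1)
        -> return 1
      -> return 2
    -> return 6
  -> return 24
-> return 120

Final answer: 120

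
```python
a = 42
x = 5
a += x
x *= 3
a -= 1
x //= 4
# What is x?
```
Trace:
  a=42
  a=42, x=5
  a=47, x=5
  a=47, x=15
  a=46, x=15
  a=46, x=3

Final answer: 3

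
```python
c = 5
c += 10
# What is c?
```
Trace:
  c=5
  c=15

Final answer: 15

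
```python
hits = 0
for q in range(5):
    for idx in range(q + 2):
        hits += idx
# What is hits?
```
Trace:
  hits=0
  hits=0, q=0, idx=0
  hits=1, q=0, idx=1
  hits=1, q=1, idx=0
  hits=2, q=1, idx=1
  hits=4, q=1, idx=2
  hits=4, q=2, idx=0
  hits=5, q=2, idx=1
  hits=7, q=2, idx=2
  hits=10, q=2, idx=3
  hits=10, q=3, idx=0
  hits=11, q=3, idx=1
  hits=13, q=3, idx=2
  hits=16, q=3, idx=3
  hits=20, q=3, idx=4
  hits=20, q=4, idx=0
  hits=21, q=4, idx=1
  hits=23, q=4, idx=2
  hits=26, q=4, idx=3
  hits=30, q=4, idx=4
  hits=35, q=4, idx=5

Final answer: 35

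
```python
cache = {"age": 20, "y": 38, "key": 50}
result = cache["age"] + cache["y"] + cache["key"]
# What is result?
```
Trace:
  cache={'age': 20, 'y': 38, 'key': 50}
  cache={'age': 20, 'y': 38, 'key': 50}, result=108

Final answer: 108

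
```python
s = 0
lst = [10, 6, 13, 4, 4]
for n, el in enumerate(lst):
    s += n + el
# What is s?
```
Trace:
  s=0
  s=10, n=0, el=10
  s=17, n=1, el=6
  s=32, n=2, el=13
  s=39, n=3, el=4
  s=47, n=4, el=4

Final answer: 47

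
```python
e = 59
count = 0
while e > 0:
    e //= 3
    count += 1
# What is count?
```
Trace:
  e=59
  e=59, count=0
  e=19, count=1
  e=6, count=2
  e=2, count=3
  e=0, count=4

Final answer: 4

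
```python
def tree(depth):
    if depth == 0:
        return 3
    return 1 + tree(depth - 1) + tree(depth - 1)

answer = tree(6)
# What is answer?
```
Call trace (a repeated sub-call is expanded the first time; later identical calls just restate its return value):
tree(depth=6)
  tree(depth=5)
    tree(depth=4)
      tree(depth=3)
        tree(depth=2)
          tree(depth=1)
            tree(depth=0)
            -> return 3
            tree(depth=0)
            -> return 3
          -> return 7
          tree(depth=1) -> return 7  (same call as traced above)
        -> return 15
        tree(depth=2) -> return 15  (same call as traced above)
      -> return 31
      tree(depth=3) -> return 31  (same call as traced above)
    -> return 63
    tree(depth=4) -> return 63  (same call as traced above)
  -> return 127
  tree(depth=5) -> return 127  (same call as traced above)
-> return 255

Final answer: 255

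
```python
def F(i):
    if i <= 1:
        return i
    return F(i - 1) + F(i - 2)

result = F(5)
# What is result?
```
Call trace (a repeated sub-call is expanded the first time; later identical calls just restate its return value):
F(i=5)
  F(i=4)
    F(i=3)
      F(i=2)
        F(i=1)
        -> return 1
        F(i=0)
        -> return 0
      -> return 1
      F(i=1)
      -> return 1
    -> return 2
    F(i=2) -> return 1  (same call as traced above)
  -> return 3
  F(i=3) -> return 2  (same call as traced above)
-> return 5

Final answer: 5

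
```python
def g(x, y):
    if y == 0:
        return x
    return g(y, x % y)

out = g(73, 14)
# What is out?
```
Call trace:
g(x=73, y=14)
  g(x=14, y=3)
    g(x=3, y=2)
      g(x=2, y=1)
        g(x=1, y=0)
        -> return 1
      -> return 1
    -> return 1
  -> return 1
-> return 1

Final answer: 1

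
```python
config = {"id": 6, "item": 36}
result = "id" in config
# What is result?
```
Trace:
  config={'id': 6, 'item': 36}
  config={'id': 6, 'item': 36}, result=True

Final answer: True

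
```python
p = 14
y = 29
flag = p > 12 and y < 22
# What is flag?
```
Trace:
  p=14
  p=14, y=29
  p=14, y=29, flag=False

Final answer: False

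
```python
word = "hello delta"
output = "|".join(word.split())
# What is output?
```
Trace:
  word='hello delta'
  word='hello delta', output='hello|delta'

Final answer: 'hello|delta'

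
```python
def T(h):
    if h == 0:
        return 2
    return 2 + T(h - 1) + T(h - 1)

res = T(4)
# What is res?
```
Call trace (a repeated sub-call is expanded the first time; later identical calls just restate its return value):
T(h=4)
  T(h=3)
    T(h=2)
      T(h=1)
        T(h=0)
        -> return 2
        T(h=0)
        -> return 2
      -> return 6
      T(h=1) -> return 6  (same call as traced above)
    -> return 14
    T(h=2) -> return 14  (same call as traced above)
  -> return 30
  T(h=3) -> return 30  (same call as traced above)
-> return 62

Final answer: 62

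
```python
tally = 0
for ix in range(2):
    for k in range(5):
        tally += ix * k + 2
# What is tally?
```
Trace:
  tally=0
  tally=2, ix=0, k=0
  tally=4, ix=0, k=1
  tally=6, ix=0, k=2
  tally=8, ix=0, k=3
  tally=10, ix=0, k=4
  tally=12, ix=1, k=0
  tally=15, ix=1, k=1
  tally=19, ix=1, k=2
  tally=24, ix=1, k=3
  tally=30, ix=1, k=4

Final answer: 30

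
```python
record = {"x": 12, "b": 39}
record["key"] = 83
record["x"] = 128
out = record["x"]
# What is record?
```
Trace:
  record={'x': 12, 'b': 39}
  record={'x': 12, 'b': 39, 'key': 83}
  record={'x': 128, 'b': 39, 'key': 83}
  record={'x': 128, 'b': 39, 'key': 83}, out=128

Final answer: {'x': 128, 'b': 39, 'key': 83}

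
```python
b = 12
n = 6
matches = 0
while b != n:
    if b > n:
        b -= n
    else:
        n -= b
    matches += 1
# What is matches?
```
Trace:
  b=12
  b=12, n=6
  b=12, n=6, matches=0
  b=6, n=6, matches=1

Final answer: 1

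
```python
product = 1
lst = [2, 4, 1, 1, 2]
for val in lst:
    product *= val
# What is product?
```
Trace:
  product=1
  product=2, val=2
  product=8, val=4
  product=8, val=1
  product=8, val=1
  product=16, val=2

Final answer: 16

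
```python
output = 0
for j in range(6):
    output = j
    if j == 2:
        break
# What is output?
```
Trace:
  output=0
  output=0, j=0
  output=1, j=1
  output=2, j=2

Final answer: 2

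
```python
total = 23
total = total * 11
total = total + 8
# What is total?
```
Trace:
  total=23
  total=253
  total=261

Final answer: 261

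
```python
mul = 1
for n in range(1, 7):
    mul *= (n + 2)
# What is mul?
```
Trace:
  mul=1
  mul=3, n=1
  mul=12, n=2
  mul=60, n=3
  mul=360, n=4
  mul=2520, n=5
  mul=20160, n=6

Final answer: 20160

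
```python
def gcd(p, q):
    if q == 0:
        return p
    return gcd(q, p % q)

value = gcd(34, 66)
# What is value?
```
Call trace:
gcd(p=34, q=66)
  gcd(p=66, q=34)
    gcd(p=34, q=32)
      gcd(p=32, q=2)
        gcd(p=2, q=0)
        -> return 2
      -> return 2
    -> return 2
  -> return 2
-> return 2

Final answer: 2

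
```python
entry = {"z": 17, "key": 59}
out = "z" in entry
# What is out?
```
Trace:
  entry={'z': 17, 'key': 59}
  entry={'z': 17, 'key': 59}, out=True

Final answer: True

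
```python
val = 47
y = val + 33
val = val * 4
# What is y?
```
Trace:
  val=47
  val=47, y=80
  val=188, y=80

Final answer: 80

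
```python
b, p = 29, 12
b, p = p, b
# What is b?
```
Trace:
  b=29, p=12
  b=12, p=29

Final answer: 12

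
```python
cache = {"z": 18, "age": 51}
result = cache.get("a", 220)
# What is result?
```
Trace:
  cache={'z': 18, 'age': 51}
  cache={'z': 18, 'age': 51}, result=220

Final answer: 220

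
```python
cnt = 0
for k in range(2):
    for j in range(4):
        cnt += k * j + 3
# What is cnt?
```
Trace:
  cnt=0
  cnt=3, k=0, j=0
  cnt=6, k=0, j=1
  cnt=9, k=0, j=2
  cnt=12, k=0, j=3
  cnt=15, k=1, j=0
  cnt=19, k=1, j=1
  cnt=24, k=1, j=2
  cnt=30, k=1, j=3

Final answer: 30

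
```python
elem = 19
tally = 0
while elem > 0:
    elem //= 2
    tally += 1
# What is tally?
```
Trace:
  elem=19
  elem=19, tally=0
  elem=9, tally=1
  elem=4, tally=2
  elem=2, tally=3
  elem=1, tally=4
  elem=0, tally=5

Final answer: 5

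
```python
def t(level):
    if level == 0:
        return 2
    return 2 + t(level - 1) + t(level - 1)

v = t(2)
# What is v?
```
Call trace (a repeated sub-call is expanded the first time; later identical calls just restate its return value):
t(level=2)
  t(level=1)
    t(level=0)
    -> return 2
    t(level=0)
    -> return 2
  -> return 6
  t(level=1) -> return 6  (same call as traced above)
-> return 14

Final answer: 14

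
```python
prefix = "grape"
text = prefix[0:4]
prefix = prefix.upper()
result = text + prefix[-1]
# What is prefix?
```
Trace:
  prefix='grape'
  prefix='grape', text='grap'
  prefix='GRAPE', text='grap'
  prefix='GRAPE', text='grap', result='grapE'

Final answer: 'GRAPE'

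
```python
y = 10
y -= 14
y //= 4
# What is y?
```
Trace:
  y=10
  y=-4
  y=-1

Final answer: -1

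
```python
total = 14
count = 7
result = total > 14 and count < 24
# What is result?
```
Trace:
  total=14
  total=14, count=7
  total=14, count=7, result=False

Final answer: False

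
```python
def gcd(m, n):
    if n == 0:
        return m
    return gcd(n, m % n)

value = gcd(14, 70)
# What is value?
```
Call trace:
gcd(m=14, n=70)
  gcd(m=70, n=14)
    gcd(m=14, n=0)
    -> return 14
  -> return 14
-> return 14

Final answer: 14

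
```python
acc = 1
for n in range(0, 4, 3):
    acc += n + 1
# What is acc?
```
Trace:
  acc=1
  acc=2, n=0
  acc=6, n=3

Final answer: 6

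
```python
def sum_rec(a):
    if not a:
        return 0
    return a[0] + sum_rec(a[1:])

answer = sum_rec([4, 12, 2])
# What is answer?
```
Call trace:
sum_rec(a=[4, 12, 2])
  sum_rec(a=[12, 2])
    sum_rec(a=[2])
      sum_rec(a=[])
      -> return 0
    -> return 2
  -> return 14
-> return 18

Final answer: 18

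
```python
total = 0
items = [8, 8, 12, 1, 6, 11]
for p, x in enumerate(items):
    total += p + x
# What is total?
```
Trace:
  total=0
  total=8, p=0, x=8
  total=17, p=1, x=8
  total=31, p=2, x=12
  total=35, p=3, x=1
  total=45, p=4, x=6
  total=61, p=5, x=11

Final answer: 61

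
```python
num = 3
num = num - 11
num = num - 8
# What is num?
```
Trace:
  num=3
  num=-8
  num=-16

Final answer: -16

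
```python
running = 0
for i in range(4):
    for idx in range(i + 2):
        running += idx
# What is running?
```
Trace:
  running=0
  running=0, i=0, idx=0
  running=1, i=0, idx=1
  running=1, i=1, idx=0
  running=2, i=1, idx=1
  running=4, i=1, idx=2
  running=4, i=2, idx=0
  running=5, i=2, idx=1
  running=7, i=2, idx=2
  running=10, i=2, idx=3
  running=10, i=3, idx=0
  running=11, i=3, idx=1
  running=13, i=3, idx=2
  running=16, i=3, idx=3
  running=20, i=3, idx=4

Final answer: 20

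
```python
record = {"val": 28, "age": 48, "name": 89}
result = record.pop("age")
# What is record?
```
Trace:
  record={'val': 28, 'age': 48, 'name': 89}
  record={'val': 28, 'name': 89}, result=48

Final answer: {'val': 28, 'name': 89}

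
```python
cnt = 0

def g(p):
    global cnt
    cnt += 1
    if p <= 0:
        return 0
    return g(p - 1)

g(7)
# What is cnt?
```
Call trace:
g(p=7)
  g(p=6)
    g(p=5)
      g(p=4)
        g(p=3)
          g(p=2)
            g(p=1)
              g(p=0)
              -> return 0
            -> return 0
          -> return 0
        -> return 0
      -> return 0
    -> return 0
  -> return 0
-> return 0

cnt is incremented once per call. g is entered once for each p = 7, 6, 5, 4, 3, 2, 1, 0 (the p <= 0 call returns without recursing), i.e. 7 + 1 calls.
cnt = 8

Final answer: 8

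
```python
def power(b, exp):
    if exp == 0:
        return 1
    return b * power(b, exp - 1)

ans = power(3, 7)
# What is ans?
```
Call trace:
power(b=3, exp=7)
  power(b=3, exp=6)
    power(b=3, exp=5)
      power(b=3, exp=4)
        power(b=3, exp=3)
          power(b=3, exp=2)
            power(b=3, exp=1)
              power(b=3, exp=0)
              -> return 1
            -> return 3
          -> return 9
        -> return 27
      -> return 81
    -> return 243
  -> return 729
-> return 2187

Final answer: 2187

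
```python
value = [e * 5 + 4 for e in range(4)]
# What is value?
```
Trace:
  e=0
  e=1
  e=2
  e=3
  value=[4, 9, 14, 19]

Final answer: [4, 9, 14, 19]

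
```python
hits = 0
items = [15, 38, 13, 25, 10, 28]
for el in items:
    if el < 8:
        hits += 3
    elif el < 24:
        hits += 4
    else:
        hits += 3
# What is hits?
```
Trace:
  hits=0
  hits=4, el=15
  hits=7, el=38
  hits=11, el=13
  hits=14, el=25
  hits=18, el=10
  hits=21, el=28

Final answer: 21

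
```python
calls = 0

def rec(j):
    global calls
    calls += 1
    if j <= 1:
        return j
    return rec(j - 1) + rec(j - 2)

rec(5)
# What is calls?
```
Call trace (a repeated sub-call is expanded the first time; later identical calls just restate its return value):
rec(j=5)
  rec(j=4)
    rec(j=3)
      rec(j=2)
        rec(j=1)
        -> return 1
        rec(j=0)
        -> return 0
      -> return 1
      rec(j=1)
      -> return 1
    -> return 2
    rec(j=2) -> return 1  (same call as traced above)
  -> return 3
  rec(j=3) -> return 2  (same call as traced above)
-> return 5

calls is incremented once per call, so count the calls in each subtree. Let C(j) = number of calls made by rec(j).
C(0) = C(1) = 1 (base case, no recursion); C(j) = 1 + C(j - 1) + C(j - 2) otherwise.
C(2) = 1 + C(1) + C(0) = 1 + 1 + 1 = 3
C(3) = 1 + C(2) + C(1) = 1 + 3 + 1 = 5
C(4) = 1 + C(3) + C(2) = 1 + 5 + 3 = 9
C(5) = 1 + C(4) + C(3) = 1 + 9 + 5 = 15
calls = C(5) = 15

Final answer: 15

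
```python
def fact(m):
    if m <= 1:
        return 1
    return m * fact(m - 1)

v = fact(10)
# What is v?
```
Call trace:
fact(m=10)
  fact(m=9)
    fact(m=8)
      fact(m=7)
        fact(m=6)
          fact(m=5)
            fact(m=4)
              fact(m=3)
                fact(m=2)
                  fact(m=1)
                  -> return 1
                -> return 2
              -> return 6
            -> return 24
          -> return 120
        -> return 720
      -> return 5040
    -> return 40320
  -> return 362880
-> return 3628800

Final answer: 3628800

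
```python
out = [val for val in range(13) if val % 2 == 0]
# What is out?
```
Trace:
  val=0
  val=1
  val=2
  val=3
  val=4
  val=5
  val=6
  val=7
  val=8
  val=9
  val=10
  val=11
  val=12
  out=[0, 2, 4, 6, 8, 10, 12]

Final answer: [0, 2, 4, 6, 8, 10, 12]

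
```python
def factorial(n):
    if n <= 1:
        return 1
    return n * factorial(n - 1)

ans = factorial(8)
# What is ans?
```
Call trace:
factorial(n=8)
  factorial(n=7)
    factorial(n=6)
      factorial(n=5)
        factorial(n=4)
          factorial(n=3)
            factorial(n=2)
              factorial(n=1)
              -> return 1
            -> return 2
          -> return 6
        -> return 24
      -> return 120
    -> return 720
  -> return 5040
-> return 40320

Final answer: 40320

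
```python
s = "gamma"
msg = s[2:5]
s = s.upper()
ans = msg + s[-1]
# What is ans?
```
Trace:
  s='gamma'
  s='gamma', msg='mma'
  s='GAMMA', msg='mma'
  s='GAMMA', msg='mma', ans='mmaA'

Final answer: 'mmaA'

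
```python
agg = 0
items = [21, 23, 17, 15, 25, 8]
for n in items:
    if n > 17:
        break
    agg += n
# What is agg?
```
Trace:
  agg=0
  agg=0, n=21

Final answer: 0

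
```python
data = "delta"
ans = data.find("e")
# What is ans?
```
Trace:
  data='delta'
  data='delta', ans=1

Final answer: 1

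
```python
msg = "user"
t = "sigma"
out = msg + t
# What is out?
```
Trace:
  msg='user'
  msg='user', t='sigma'
  msg='user', t='sigma', out='usersigma'

Final answer: 'usersigma'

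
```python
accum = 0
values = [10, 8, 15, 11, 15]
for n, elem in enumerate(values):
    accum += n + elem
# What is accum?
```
Trace:
  accum=0
  accum=10, n=0, elem=10
  accum=19, n=1, elem=8
  accum=36, n=2, elem=15
  accum=50, n=3, elem=11
  accum=69, n=4, elem=15

Final answer: 69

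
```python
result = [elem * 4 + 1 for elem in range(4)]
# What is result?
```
Trace:
  elem=0
  elem=1
  elem=2
  elem=3
  result=[1, 5, 9, 13]

Final answer: [1, 5, 9, 13]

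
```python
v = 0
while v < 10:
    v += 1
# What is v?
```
Trace:
  v=0
  v=1
  v=2
  v=3
  v=4
  v=5
  v=6
  v=7
  v=8
  v=9
  v=10

Final answer: 10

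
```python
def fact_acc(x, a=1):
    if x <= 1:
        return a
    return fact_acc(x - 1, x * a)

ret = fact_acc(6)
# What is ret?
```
Call trace:
fact_acc(x=6, a=1)
  fact_acc(x=5, a=6)
    fact_acc(x=4, a=30)
      fact_acc(x=3, a=120)
        fact_acc(x=2, a=360)
          fact_acc(x=1, a=720)
          -> return 720
        -> return 720
      -> return 720
    -> return 720
  -> return 720
-> return 720

Final answer: 720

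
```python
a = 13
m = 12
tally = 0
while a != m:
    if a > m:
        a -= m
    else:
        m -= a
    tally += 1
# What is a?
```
Trace:
  a=13
  a=13, m=12
  a=13, m=12, tally=0
  a=1, m=12, tally=1
  a=1, m=11, tally=2
  a=1, m=10, tally=3
  a=1, m=9, tally=4
  a=1, m=8, tally=5
  a=1, m=7, tally=6
  a=1, m=6, tally=7
  a=1, m=5, tally=8
  a=1, m=4, tally=9
  a=1, m=3, tally=10
  a=1, m=2, tally=11
  a=1, m=1, tally=12

Final answer: 1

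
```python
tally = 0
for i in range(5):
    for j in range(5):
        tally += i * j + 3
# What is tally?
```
Trace:
  tally=0
  tally=3, i=0, j=0
  tally=6, i=0, j=1
  tally=9, i=0, j=2
  tally=12, i=0, j=3
  tally=15, i=0, j=4
  tally=18, i=1, j=0
  tally=22, i=1, j=1
  tally=27, i=1, j=2
  tally=33, i=1, j=3
  tally=40, i=1, j=4
  tally=43, i=2, j=0
  tally=48, i=2, j=1
  tally=55, i=2, j=2
  tally=64, i=2, j=3
  tally=75, i=2, j=4
  tally=78, i=3, j=0
  tally=84, i=3, j=1
  tally=93, i=3, j=2
  tally=105, i=3, j=3
  tally=120, i=3, j=4
  tally=123, i=4, j=0
  tally=130, i=4, j=1
  tally=141, i=4, j=2
  tally=156, i=4, j=3
  tally=175, i=4, j=4

Final answer: 175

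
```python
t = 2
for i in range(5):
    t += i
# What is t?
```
Trace:
  t=2
  t=2, i=0
  t=3, i=1
  t=5, i=2
  t=8, i=3
  t=12, i=4

Final answer: 12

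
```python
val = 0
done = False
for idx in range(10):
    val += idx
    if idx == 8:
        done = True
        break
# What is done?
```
Trace:
  val=0
  val=0, done=False
  val=0, done=False, idx=0
  val=1, done=False, idx=1
  val=3, done=False, idx=2
  val=6, done=False, idx=3
  val=10, done=False, idx=4
  val=15, done=False, idx=5
  val=21, done=False, idx=6
  val=28, done=False, idx=7
  val=36, done=True, idx=8

Final answer: True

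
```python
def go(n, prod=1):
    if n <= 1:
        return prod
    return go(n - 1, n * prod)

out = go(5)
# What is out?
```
Call trace:
go(n=5, prod=1)
  go(n=4, prod=5)
    go(n=3, prod=20)
      go(n=2, prod=60)
        go(n=1, prod=120)
        -> return 120
      -> return 120
    -> return 120
  -> return 120
-> return 120

Final answer: 120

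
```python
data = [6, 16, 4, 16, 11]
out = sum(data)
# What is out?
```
Trace:
  data=[6, 16, 4, 16, 11]
  data=[6, 16, 4, 16, 11], out=53

Final answer: 53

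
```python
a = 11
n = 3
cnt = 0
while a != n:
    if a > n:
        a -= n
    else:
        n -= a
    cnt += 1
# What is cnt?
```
Trace:
  a=11
  a=11, n=3
  a=11, n=3, cnt=0
  a=8, n=3, cnt=1
  a=5, n=3, cnt=2
  a=2, n=3, cnt=3
  a=2, n=1, cnt=4
  a=1, n=1, cnt=5

Final answer: 5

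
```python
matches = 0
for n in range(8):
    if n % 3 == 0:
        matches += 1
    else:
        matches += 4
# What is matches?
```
Trace:
  matches=0
  matches=1, n=0
  matches=5, n=1
  matches=9, n=2
  matches=10, n=3
  matches=14, n=4
  matches=18, n=5
  matches=19, n=6
  matches=23, n=7

Final answer: 23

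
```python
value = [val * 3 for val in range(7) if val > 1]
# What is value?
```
Trace:
  val=0
  val=1
  val=2
  val=3
  val=4
  val=5
  val=6
  value=[6, 9, 12, 15, 18]

Final answer: [6, 9, 12, 15, 18]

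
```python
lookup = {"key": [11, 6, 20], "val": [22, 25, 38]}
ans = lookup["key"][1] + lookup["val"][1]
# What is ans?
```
Trace:
  lookup={'key': [11, 6, 20], 'val': [22, 25, 38]}
  lookup={'key': [11, 6, 20], 'val': [22, 25, 38]}, ans=31

Final answer: 31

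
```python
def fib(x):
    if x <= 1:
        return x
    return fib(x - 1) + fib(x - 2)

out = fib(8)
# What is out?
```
Call trace (a repeated sub-call is expanded the first time; later identical calls just restate its return value):
fib(x=8)
  fib(x=7)
    fib(x=6)
      fib(x=5)
        fib(x=4)
          fib(x=3)
            fib(x=2)
              fib(x=1)
              -> return 1
              fib(x=0)
              -> return 0
            -> return 1
            fib(x=1)
            -> return 1
          -> return 2
          fib(x=2) -> return 1  (same call as traced above)
        -> return 3
        fib(x=3) -> return 2  (same call as traced above)
      -> return 5
      fib(x=4) -> return 3  (same call as traced above)
    -> return 8
    fib(x=5) -> return 5  (same call as traced above)
  -> return 13
  fib(x=6) -> return 8  (same call as traced above)
-> return 21

Final answer: 21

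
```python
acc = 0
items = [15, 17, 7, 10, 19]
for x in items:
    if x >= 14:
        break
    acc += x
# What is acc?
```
Trace:
  acc=0
  acc=0, x=15

Final answer: 0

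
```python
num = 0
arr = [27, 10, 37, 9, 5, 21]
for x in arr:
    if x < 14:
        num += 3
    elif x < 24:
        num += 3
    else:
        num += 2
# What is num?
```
Trace:
  num=0
  num=2, x=27
  num=5, x=10
  num=7, x=37
  num=10, x=9
  num=13, x=5
  num=16, x=21

Final answer: 16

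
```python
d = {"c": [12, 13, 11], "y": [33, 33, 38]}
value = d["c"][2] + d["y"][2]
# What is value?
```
Trace:
  d={'c': [12, 13, 11], 'y': [33, 33, 38]}
  d={'c': [12, 13, 11], 'y': [33, 33, 38]}, value=49

Final answer: 49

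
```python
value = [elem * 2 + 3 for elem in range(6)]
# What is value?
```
Trace:
  elem=0
  elem=1
  elem=2
  elem=3
  elem=4
  elem=5
  value=[3, 5, 7, 9, 11, 13]

Final answer: [3, 5, 7, 9, 11, 13]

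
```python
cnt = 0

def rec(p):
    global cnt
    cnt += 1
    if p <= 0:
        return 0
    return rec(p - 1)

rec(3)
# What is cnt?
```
Call trace:
rec(p=3)
  rec(p=2)
    rec(p=1)
      rec(p=0)
      -> return 0
    -> return 0
  -> return 0
-> return 0

cnt is incremented once per call. rec is entered once for each p = 3, 2, 1, 0 (the p <= 0 call returns without recursing), i.e. 3 + 1 calls.
cnt = 4

Final answer: 4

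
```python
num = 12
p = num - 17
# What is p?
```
Trace:
  num=12
  num=12, p=-5

Final answer: -5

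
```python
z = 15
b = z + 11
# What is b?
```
Trace:
  z=15
  z=15, b=26

Final answer: 26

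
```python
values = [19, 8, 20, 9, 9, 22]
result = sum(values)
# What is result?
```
Trace:
  values=[19, 8, 20, 9, 9, 22]
  values=[19, 8, 20, 9, 9, 22], result=87

Final answer: 87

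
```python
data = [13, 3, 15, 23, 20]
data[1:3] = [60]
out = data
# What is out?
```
Trace:
  data=[13, 3, 15, 23, 20]
  data=[13, 60, 23, 20]
  data=[13, 60, 23, 20], out=[13, 60, 23, 20]

Final answer: [13, 60, 23, 20]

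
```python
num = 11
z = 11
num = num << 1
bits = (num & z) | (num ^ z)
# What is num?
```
Trace:
  num=11
  num=11, z=11
  num=22, z=11
  num=22, z=11, bits=31

Final answer: 22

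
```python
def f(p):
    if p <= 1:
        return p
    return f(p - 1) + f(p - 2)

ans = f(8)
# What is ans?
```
Call trace (a repeated sub-call is expanded the first time; later identical calls just restate its return value):
f(p=8)
  f(p=7)
    f(p=6)
      f(p=5)
        f(p=4)
          f(p=3)
            f(p=2)
              f(p=1)
              -> return 1
              f(p=0)
              -> return 0
            -> return 1
            f(p=1)
            -> return 1
          -> return 2
          f(p=2) -> return 1  (same call as traced above)
        -> return 3
        f(p=3) -> return 2  (same call as traced above)
      -> return 5
      f(p=4) -> return 3  (same call as traced above)
    -> return 8
    f(p=5) -> return 5  (same call as traced above)
  -> return 13
  f(p=6) -> return 8  (same call as traced above)
-> return 21

Final answer: 21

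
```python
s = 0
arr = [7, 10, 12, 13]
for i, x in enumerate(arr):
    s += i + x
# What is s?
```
Trace:
  s=0
  s=7, i=0, x=7
  s=18, i=1, x=10
  s=32, i=2, x=12
  s=48, i=3, x=13

Final answer: 48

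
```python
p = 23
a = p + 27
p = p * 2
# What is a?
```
Trace:
  p=23
  p=23, a=50
  p=46, a=50

Final answer: 50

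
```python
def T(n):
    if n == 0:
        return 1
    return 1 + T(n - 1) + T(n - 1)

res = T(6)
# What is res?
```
Call trace (a repeated sub-call is expanded the first time; later identical calls just restate its return value):
T(n=6)
  T(n=5)
    T(n=4)
      T(n=3)
        T(n=2)
          T(n=1)
            T(n=0)
            -> return 1
            T(n=0)
            -> return 1
          -> return 3
          T(n=1) -> return 3  (same call as traced above)
        -> return 7
        T(n=2) -> return 7  (same call as traced above)
      -> return 15
      T(n=3) -> return 15  (same call as traced above)
    -> return 31
    T(n=4) -> return 31  (same call as traced above)
  -> return 63
  T(n=5) -> return 63  (same call as traced above)
-> return 127

Final answer: 127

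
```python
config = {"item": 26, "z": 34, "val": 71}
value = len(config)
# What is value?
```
Trace:
  config={'item': 26, 'z': 34, 'val': 71}
  config={'item': 26, 'z': 34, 'val': 71}, value=3

Final answer: 3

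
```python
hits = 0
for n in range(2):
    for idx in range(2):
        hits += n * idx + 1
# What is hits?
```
Trace:
  hits=0
  hits=1, n=0, idx=0
  hits=2, n=0, idx=1
  hits=3, n=1, idx=0
  hits=5, n=1, idx=1

Final answer: 5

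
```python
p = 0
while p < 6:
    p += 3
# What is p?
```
Trace:
  p=0
  p=3
  p=6

Final answer: 6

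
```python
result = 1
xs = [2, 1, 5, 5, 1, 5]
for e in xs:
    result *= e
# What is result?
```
Trace:
  result=1
  result=2, e=2
  result=2, e=1
  result=10, e=5
  result=50, e=5
  result=50, e=1
  result=250, e=5

Final answer: 250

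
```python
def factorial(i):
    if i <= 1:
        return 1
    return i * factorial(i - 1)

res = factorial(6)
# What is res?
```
Call trace:
factorial(i=6)
  factorial(i=5)
    factorial(i=4)
      factorial(i=3)
        factorial(i=2)
          factorial(i=1)
          -> return 1
        -> return 2
      -> return 6
    -> return 24
  -> return 120
-> return 720

Final answer: 720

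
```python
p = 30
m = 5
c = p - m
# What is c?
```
Trace:
  p=30
  p=30, m=5
  p=30, m=5, c=25

Final answer: 25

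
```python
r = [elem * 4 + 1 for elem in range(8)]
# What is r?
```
Trace:
  elem=0
  elem=1
  elem=2
  elem=3
  elem=4
  elem=5
  elem=6
  elem=7
  r=[1, 5, 9, 13, 17, 21, 25, 29]

Final answer: [1, 5, 9, 13, 17, 21, 25, 29]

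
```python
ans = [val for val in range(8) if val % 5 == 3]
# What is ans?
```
Trace:
  val=0
  val=1
  val=2
  val=3
  val=4
  val=5
  val=6
  val=7
  ans=[3]

Final answer: [3]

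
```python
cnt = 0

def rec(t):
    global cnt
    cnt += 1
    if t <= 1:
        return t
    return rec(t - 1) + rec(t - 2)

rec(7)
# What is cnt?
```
Call trace (a repeated sub-call is expanded the first time; later identical calls just restate its return value):
rec(t=7)
  rec(t=6)
    rec(t=5)
      rec(t=4)
        rec(t=3)
          rec(t=2)
            rec(t=1)
            -> return 1
            rec(t=0)
            -> return 0
          -> return 1
          rec(t=1)
          -> return 1
        -> return 2
        rec(t=2) -> return 1  (same call as traced above)
      -> return 3
      rec(t=3) -> return 2  (same call as traced above)
    -> return 5
    rec(t=4) -> return 3  (same call as traced above)
  -> return 8
  rec(t=5) -> return 5  (same call as traced above)
-> return 13

cnt is incremented once per call, so count the calls in each subtree. Let C(t) = number of calls made by rec(t).
C(0) = C(1) = 1 (base case, no recursion); C(t) = 1 + C(t - 1) + C(t - 2) otherwise.
C(2) = 1 + C(1) + C(0) = 1 + 1 + 1 = 3
C(3) = 1 + C(2) + C(1) = 1 + 3 + 1 = 5
C(4) = 1 + C(3) + C(2) = 1 + 5 + 3 = 9
C(5) = 1 + C(4) + C(3) = 1 + 9 + 5 = 15
C(6) = 1 + C(5) + C(4) = 1 + 15 + 9 = 25
C(7) = 1 + C(6) + C(5) = 1 + 25 + 15 = 41
cnt = C(7) = 41

Final answer: 41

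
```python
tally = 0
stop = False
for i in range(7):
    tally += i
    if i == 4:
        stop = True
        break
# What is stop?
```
Trace:
  tally=0
  tally=0, stop=False
  tally=0, stop=False, i=0
  tally=1, stop=False, i=1
  tally=3, stop=False, i=2
  tally=6, stop=False, i=3
  tally=10, stop=True, i=4

Final answer: True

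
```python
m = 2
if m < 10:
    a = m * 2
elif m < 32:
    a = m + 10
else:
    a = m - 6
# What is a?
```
Trace:
  m=2
  m=2, a=4

Final answer: 4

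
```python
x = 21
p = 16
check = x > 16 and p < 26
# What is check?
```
Trace:
  x=21
  x=21, p=16
  x=21, p=16, check=True

Final answer: True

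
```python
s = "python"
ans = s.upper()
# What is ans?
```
Trace:
  s='python'
  s='python', ans='PYTHON'

Final answer: 'PYTHON'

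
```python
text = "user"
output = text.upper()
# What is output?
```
Trace:
  text='user'
  text='user', output='USER'

Final answer: 'USER'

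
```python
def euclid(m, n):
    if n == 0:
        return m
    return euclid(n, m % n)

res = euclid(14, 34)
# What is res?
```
Call trace:
euclid(m=14, n=34)
  euclid(m=34, n=14)
    euclid(m=14, n=6)
      euclid(m=6, n=2)
        euclid(m=2, n=0)
        -> return 2
      -> return 2
    -> return 2
  -> return 2
-> return 2

Final answer: 2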